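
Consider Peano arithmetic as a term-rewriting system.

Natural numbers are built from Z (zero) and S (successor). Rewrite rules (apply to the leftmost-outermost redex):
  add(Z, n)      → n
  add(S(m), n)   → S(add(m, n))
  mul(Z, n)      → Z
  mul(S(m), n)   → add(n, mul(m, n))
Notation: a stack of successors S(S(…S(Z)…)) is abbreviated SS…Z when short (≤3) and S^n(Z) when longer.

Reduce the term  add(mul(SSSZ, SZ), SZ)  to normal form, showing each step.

  start: add(mul(SSSZ, SZ), SZ)
  →1  add(add(SZ, mul(SSZ, SZ)), SZ)
  →2  add(S(add(Z, mul(SSZ, SZ))), SZ)
  →3  S(add(add(Z, mul(SSZ, SZ)), SZ))
  →4  S(add(mul(SSZ, SZ), SZ))
  →5  S(add(add(SZ, mul(SZ, SZ)), SZ))
  →6  S(add(S(add(Z, mul(SZ, SZ))), SZ))
  →7  S(S(add(add(Z, mul(SZ, SZ)), SZ)))
  →8  S(S(add(mul(SZ, SZ), SZ)))
  →9  S(S(add(add(SZ, mul(Z, SZ)), SZ)))
  →10  S(S(add(S(add(Z, mul(Z, SZ))), SZ)))
  →11  S(S(S(add(add(Z, mul(Z, SZ)), SZ))))
  →12  S(S(S(add(mul(Z, SZ), SZ))))
  →13  S(S(S(add(Z, SZ))))
  →14  S^4(Z)

Answer: normal form = S^4(Z)  (in 14 steps)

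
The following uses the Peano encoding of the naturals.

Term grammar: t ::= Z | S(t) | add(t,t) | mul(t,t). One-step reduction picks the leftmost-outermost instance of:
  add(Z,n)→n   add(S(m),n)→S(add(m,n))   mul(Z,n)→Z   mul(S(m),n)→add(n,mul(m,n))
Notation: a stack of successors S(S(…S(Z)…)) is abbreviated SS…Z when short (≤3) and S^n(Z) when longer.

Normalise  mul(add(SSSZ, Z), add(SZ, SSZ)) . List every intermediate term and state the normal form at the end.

  start: mul(add(SSSZ, Z), add(SZ, SSZ))
  [1] mul(S(add(SSZ, Z)), add(SZ, SSZ))
  [2] add(add(SZ, SSZ), mul(add(SSZ, Z), add(SZ, SSZ)))
  [3] add(S(add(Z, SSZ)), mul(add(SSZ, Z), add(SZ, SSZ)))
  [4] S(add(add(Z, SSZ), mul(add(SSZ, Z), add(SZ, SSZ))))
  [5] S(add(SSZ, mul(add(SSZ, Z), add(SZ, SSZ))))
  [6] S(S(add(SZ, mul(add(SSZ, Z), add(SZ, SSZ)))))
  [7] S(S(S(add(Z, mul(add(SSZ, Z), add(SZ, SSZ))))))
  [8] S(S(S(mul(add(SSZ, Z), add(SZ, SSZ)))))
  [9] S(S(S(mul(S(add(SZ, Z)), add(SZ, SSZ)))))
  [10] S(S(S(add(add(SZ, SSZ), mul(add(SZ, Z), add(SZ, SSZ))))))
  [11] S(S(S(add(S(add(Z, SSZ)), mul(add(SZ, Z), add(SZ, SSZ))))))
  [12] S(S(S(S(add(add(Z, SSZ), mul(add(SZ, Z), add(SZ, SSZ)))))))
  [13] S(S(S(S(add(SSZ, mul(add(SZ, Z), add(SZ, SSZ)))))))
  [14] S(S(S(S(S(add(SZ, mul(add(SZ, Z), add(SZ, SSZ))))))))
  [15] S(S(S(S(S(S(add(Z, mul(add(SZ, Z), add(SZ, SSZ)))))))))
  [16] S(S(S(S(S(S(mul(add(SZ, Z), add(SZ, SSZ))))))))
  [17] S(S(S(S(S(S(mul(S(add(Z, Z)), add(SZ, SSZ))))))))
  [18] S(S(S(S(S(S(add(add(SZ, SSZ), mul(add(Z, Z), add(SZ, SSZ)))))))))
  [19] S(S(S(S(S(S(add(S(add(Z, SSZ)), mul(add(Z, Z), add(SZ, SSZ)))))))))
  [20] S(S(S(S(S(S(S(add(add(Z, SSZ), mul(add(Z, Z), add(SZ, SSZ))))))))))
  [21] S(S(S(S(S(S(S(add(SSZ, mul(add(Z, Z), add(SZ, SSZ))))))))))
  [22] S(S(S(S(S(S(S(S(add(SZ, mul(add(Z, Z), add(SZ, SSZ)))))))))))
  [23] S(S(S(S(S(S(S(S(S(add(Z, mul(add(Z, Z), add(SZ, SSZ))))))))))))
  [24] S(S(S(S(S(S(S(S(S(mul(add(Z, Z), add(SZ, SSZ)))))))))))
  [25] S(S(S(S(S(S(S(S(S(mul(Z, add(SZ, SSZ)))))))))))
  [26] S^9(Z)

Answer: normal form = S^9(Z)  (in 26 steps)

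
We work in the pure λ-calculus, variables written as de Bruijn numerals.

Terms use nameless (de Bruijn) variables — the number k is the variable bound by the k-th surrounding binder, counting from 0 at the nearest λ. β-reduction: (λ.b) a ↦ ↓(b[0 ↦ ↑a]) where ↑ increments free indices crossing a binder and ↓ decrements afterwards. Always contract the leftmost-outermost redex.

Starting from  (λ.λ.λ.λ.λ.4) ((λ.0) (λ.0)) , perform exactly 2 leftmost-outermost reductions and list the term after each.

Answer: after 2 steps: λ.λ.λ.λ.λ.0

Derivation:
  start: (λ.λ.λ.λ.λ.4) ((λ.0) (λ.0))
  [1] λ.λ.λ.λ.(λ.0) (λ.0)
  [2] λ.λ.λ.λ.λ.0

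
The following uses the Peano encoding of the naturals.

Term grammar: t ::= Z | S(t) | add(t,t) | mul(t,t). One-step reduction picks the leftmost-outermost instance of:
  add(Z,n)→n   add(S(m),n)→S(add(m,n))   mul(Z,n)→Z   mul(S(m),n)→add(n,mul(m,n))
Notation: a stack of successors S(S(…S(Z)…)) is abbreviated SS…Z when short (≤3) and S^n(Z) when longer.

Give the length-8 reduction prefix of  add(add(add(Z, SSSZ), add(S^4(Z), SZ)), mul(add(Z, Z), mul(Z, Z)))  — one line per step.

  start: add(add(add(Z, SSSZ), add(S^4(Z), SZ)), mul(add(Z, Z), mul(Z, Z)))
  →1  add(add(SSSZ, add(S^4(Z), SZ)), mul(add(Z, Z), mul(Z, Z)))
  →2  add(S(add(SSZ, add(S^4(Z), SZ))), mul(add(Z, Z), mul(Z, Z)))
  →3  S(add(add(SSZ, add(S^4(Z), SZ)), mul(add(Z, Z), mul(Z, Z))))
  →4  S(add(S(add(SZ, add(S^4(Z), SZ))), mul(add(Z, Z), mul(Z, Z))))
  →5  S(S(add(add(SZ, add(S^4(Z), SZ)), mul(add(Z, Z), mul(Z, Z)))))
  →6  S(S(add(S(add(Z, add(S^4(Z), SZ))), mul(add(Z, Z), mul(Z, Z)))))
  →7  S(S(S(add(add(Z, add(S^4(Z), SZ)), mul(add(Z, Z), mul(Z, Z))))))
  →8  S(S(S(add(add(S^4(Z), SZ), mul(add(Z, Z), mul(Z, Z))))))

Answer: after 8 steps: S(S(S(add(add(S^4(Z), SZ), mul(add(Z, Z), mul(Z, Z))))))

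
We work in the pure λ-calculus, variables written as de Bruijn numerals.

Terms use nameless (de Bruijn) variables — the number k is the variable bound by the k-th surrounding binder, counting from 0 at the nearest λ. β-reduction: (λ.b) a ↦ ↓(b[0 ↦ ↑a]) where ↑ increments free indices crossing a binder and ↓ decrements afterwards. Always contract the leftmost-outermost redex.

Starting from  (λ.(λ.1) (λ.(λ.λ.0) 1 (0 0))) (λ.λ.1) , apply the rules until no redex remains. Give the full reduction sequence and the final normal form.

  start: (λ.(λ.1) (λ.(λ.λ.0) 1 (0 0))) (λ.λ.1)
  →1  (λ.λ.λ.1) (λ.(λ.λ.0) (λ.λ.1) (0 0))
  →2  λ.λ.1

Answer: normal form = λ.λ.1  (in 2 steps)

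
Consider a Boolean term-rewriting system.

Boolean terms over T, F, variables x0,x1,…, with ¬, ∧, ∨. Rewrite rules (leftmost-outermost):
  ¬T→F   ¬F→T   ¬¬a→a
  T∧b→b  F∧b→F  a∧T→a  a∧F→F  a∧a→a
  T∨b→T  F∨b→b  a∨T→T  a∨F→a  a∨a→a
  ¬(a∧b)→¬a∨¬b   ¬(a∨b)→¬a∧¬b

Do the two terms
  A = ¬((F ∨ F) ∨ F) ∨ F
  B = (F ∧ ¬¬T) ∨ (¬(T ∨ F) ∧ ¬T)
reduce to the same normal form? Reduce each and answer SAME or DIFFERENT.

Term A:
  start: ¬((F ∨ F) ∨ F) ∨ F
  →1  ¬((F ∨ F) ∨ F)
  →2  ¬(F ∨ F) ∧ ¬F
  →3  (¬F ∧ ¬F) ∧ ¬F
  →4  ¬F ∧ ¬F
  →5  ¬F
  →6  T

Term B:
  start: (F ∧ ¬¬T) ∨ (¬(T ∨ F) ∧ ¬T)
  →1  F ∨ (¬(T ∨ F) ∧ ¬T)
  →2  ¬(T ∨ F) ∧ ¬T
  →3  (¬T ∧ ¬F) ∧ ¬T
  →4  (F ∧ ¬F) ∧ ¬T
  →5  F ∧ ¬T
  →6  F

Answer: DIFFERENT — A ⇓ T, B ⇓ F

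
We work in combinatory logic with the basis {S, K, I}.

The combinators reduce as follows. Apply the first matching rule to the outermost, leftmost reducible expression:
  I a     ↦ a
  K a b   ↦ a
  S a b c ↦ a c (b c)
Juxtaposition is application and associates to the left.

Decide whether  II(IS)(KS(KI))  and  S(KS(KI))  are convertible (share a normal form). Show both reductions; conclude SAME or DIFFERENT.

Answer: SAME — A ⇓ SS, B ⇓ SS

Working:
Term A:
  start: II(IS)(KS(KI))
  step 1: I(IS)(KS(KI))
  step 2: IS(KS(KI))
  step 3: S(KS(KI))
  step 4: SS

Term B:
  start: S(KS(KI))
  step 1: SS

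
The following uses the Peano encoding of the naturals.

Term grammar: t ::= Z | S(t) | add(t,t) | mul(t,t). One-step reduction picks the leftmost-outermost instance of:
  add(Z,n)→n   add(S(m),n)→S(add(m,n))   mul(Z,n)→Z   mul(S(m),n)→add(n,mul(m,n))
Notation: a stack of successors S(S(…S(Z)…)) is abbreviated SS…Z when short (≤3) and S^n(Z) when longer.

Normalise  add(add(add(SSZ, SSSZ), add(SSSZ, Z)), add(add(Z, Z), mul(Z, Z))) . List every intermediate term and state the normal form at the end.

Answer: normal form = S^8(Z)  (in 25 steps)

Reduction:
  start: add(add(add(SSZ, SSSZ), add(SSSZ, Z)), add(add(Z, Z), mul(Z, Z)))
  [1] add(add(S(add(SZ, SSSZ)), add(SSSZ, Z)), add(add(Z, Z), mul(Z, Z)))
  [2] add(S(add(add(SZ, SSSZ), add(SSSZ, Z))), add(add(Z, Z), mul(Z, Z)))
  [3] S(add(add(add(SZ, SSSZ), add(SSSZ, Z)), add(add(Z, Z), mul(Z, Z))))
  [4] S(add(add(S(add(Z, SSSZ)), add(SSSZ, Z)), add(add(Z, Z), mul(Z, Z))))
  [5] S(add(S(add(add(Z, SSSZ), add(SSSZ, Z))), add(add(Z, Z), mul(Z, Z))))
  [6] S(S(add(add(add(Z, SSSZ), add(SSSZ, Z)), add(add(Z, Z), mul(Z, Z)))))
  [7] S(S(add(add(SSSZ, add(SSSZ, Z)), add(add(Z, Z), mul(Z, Z)))))
  [8] S(S(add(S(add(SSZ, add(SSSZ, Z))), add(add(Z, Z), mul(Z, Z)))))
  [9] S(S(S(add(add(SSZ, add(SSSZ, Z)), add(add(Z, Z), mul(Z, Z))))))
  [10] S(S(S(add(S(add(SZ, add(SSSZ, Z))), add(add(Z, Z), mul(Z, Z))))))
  [11] S(S(S(S(add(add(SZ, add(SSSZ, Z)), add(add(Z, Z), mul(Z, Z)))))))
  [12] S(S(S(S(add(S(add(Z, add(SSSZ, Z))), add(add(Z, Z), mul(Z, Z)))))))
  [13] S(S(S(S(S(add(add(Z, add(SSSZ, Z)), add(add(Z, Z), mul(Z, Z))))))))
  [14] S(S(S(S(S(add(add(SSSZ, Z), add(add(Z, Z), mul(Z, Z))))))))
  [15] S(S(S(S(S(add(S(add(SSZ, Z)), add(add(Z, Z), mul(Z, Z))))))))
  [16] S(S(S(S(S(S(add(add(SSZ, Z), add(add(Z, Z), mul(Z, Z)))))))))
  [17] S(S(S(S(S(S(add(S(add(SZ, Z)), add(add(Z, Z), mul(Z, Z)))))))))
  [18] S(S(S(S(S(S(S(add(add(SZ, Z), add(add(Z, Z), mul(Z, Z))))))))))
  [19] S(S(S(S(S(S(S(add(S(add(Z, Z)), add(add(Z, Z), mul(Z, Z))))))))))
  [20] S(S(S(S(S(S(S(S(add(add(Z, Z), add(add(Z, Z), mul(Z, Z)))))))))))
  [21] S(S(S(S(S(S(S(S(add(Z, add(add(Z, Z), mul(Z, Z)))))))))))
  [22] S(S(S(S(S(S(S(S(add(add(Z, Z), mul(Z, Z))))))))))
  [23] S(S(S(S(S(S(S(S(add(Z, mul(Z, Z))))))))))
  [24] S(S(S(S(S(S(S(S(mul(Z, Z)))))))))
  [25] S^8(Z)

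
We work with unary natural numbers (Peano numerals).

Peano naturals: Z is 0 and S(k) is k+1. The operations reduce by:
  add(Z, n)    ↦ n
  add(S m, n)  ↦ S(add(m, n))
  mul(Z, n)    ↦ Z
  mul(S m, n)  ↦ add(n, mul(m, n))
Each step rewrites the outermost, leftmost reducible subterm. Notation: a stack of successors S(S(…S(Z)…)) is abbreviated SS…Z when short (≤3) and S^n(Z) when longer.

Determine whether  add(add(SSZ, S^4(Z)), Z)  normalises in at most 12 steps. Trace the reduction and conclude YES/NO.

Answer: YES — reaches normal form S^6(Z) in 10 ≤ 12 steps

Derivation:
  start: add(add(SSZ, S^4(Z)), Z)
  step 1: add(S(add(SZ, S^4(Z))), Z)
  step 2: S(add(add(SZ, S^4(Z)), Z))
  step 3: S(add(S(add(Z, S^4(Z))), Z))
  step 4: S(S(add(add(Z, S^4(Z)), Z)))
  step 5: S(S(add(S^4(Z), Z)))
  step 6: S(S(S(add(SSSZ, Z))))
  step 7: S(S(S(S(add(SSZ, Z)))))
  step 8: S(S(S(S(S(add(SZ, Z))))))
  step 9: S(S(S(S(S(S(add(Z, Z)))))))
  step 10: S^6(Z)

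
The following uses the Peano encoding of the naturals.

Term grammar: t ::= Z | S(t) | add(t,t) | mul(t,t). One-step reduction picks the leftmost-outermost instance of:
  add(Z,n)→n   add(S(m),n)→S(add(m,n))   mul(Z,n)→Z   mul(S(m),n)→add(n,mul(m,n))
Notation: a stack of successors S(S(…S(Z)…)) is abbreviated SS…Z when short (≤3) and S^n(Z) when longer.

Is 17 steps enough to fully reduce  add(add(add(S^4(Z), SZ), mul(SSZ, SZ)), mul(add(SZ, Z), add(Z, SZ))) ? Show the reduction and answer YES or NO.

Answer: NO — after 17 steps the term is S(S(S(S(S(add(add(SZ, mul(SZ, SZ)), mul(add(SZ, Z), add(Z, SZ)))))))), not yet normal

Reduction:
  start: add(add(add(S^4(Z), SZ), mul(SSZ, SZ)), mul(add(SZ, Z), add(Z, SZ)))
  step 1: add(add(S(add(SSSZ, SZ)), mul(SSZ, SZ)), mul(add(SZ, Z), add(Z, SZ)))
  step 2: add(S(add(add(SSSZ, SZ), mul(SSZ, SZ))), mul(add(SZ, Z), add(Z, SZ)))
  step 3: S(add(add(add(SSSZ, SZ), mul(SSZ, SZ)), mul(add(SZ, Z), add(Z, SZ))))
  step 4: S(add(add(S(add(SSZ, SZ)), mul(SSZ, SZ)), mul(add(SZ, Z), add(Z, SZ))))
  step 5: S(add(S(add(add(SSZ, SZ), mul(SSZ, SZ))), mul(add(SZ, Z), add(Z, SZ))))
  step 6: S(S(add(add(add(SSZ, SZ), mul(SSZ, SZ)), mul(add(SZ, Z), add(Z, SZ)))))
  step 7: S(S(add(add(S(add(SZ, SZ)), mul(SSZ, SZ)), mul(add(SZ, Z), add(Z, SZ)))))
  step 8: S(S(add(S(add(add(SZ, SZ), mul(SSZ, SZ))), mul(add(SZ, Z), add(Z, SZ)))))
  step 9: S(S(S(add(add(add(SZ, SZ), mul(SSZ, SZ)), mul(add(SZ, Z), add(Z, SZ))))))
  step 10: S(S(S(add(add(S(add(Z, SZ)), mul(SSZ, SZ)), mul(add(SZ, Z), add(Z, SZ))))))
  step 11: S(S(S(add(S(add(add(Z, SZ), mul(SSZ, SZ))), mul(add(SZ, Z), add(Z, SZ))))))
  step 12: S(S(S(S(add(add(add(Z, SZ), mul(SSZ, SZ)), mul(add(SZ, Z), add(Z, SZ)))))))
  step 13: S(S(S(S(add(add(SZ, mul(SSZ, SZ)), mul(add(SZ, Z), add(Z, SZ)))))))
  step 14: S(S(S(S(add(S(add(Z, mul(SSZ, SZ))), mul(add(SZ, Z), add(Z, SZ)))))))
  step 15: S(S(S(S(S(add(add(Z, mul(SSZ, SZ)), mul(add(SZ, Z), add(Z, SZ))))))))
  step 16: S(S(S(S(S(add(mul(SSZ, SZ), mul(add(SZ, Z), add(Z, SZ))))))))
  step 17: S(S(S(S(S(add(add(SZ, mul(SZ, SZ)), mul(add(SZ, Z), add(Z, SZ))))))))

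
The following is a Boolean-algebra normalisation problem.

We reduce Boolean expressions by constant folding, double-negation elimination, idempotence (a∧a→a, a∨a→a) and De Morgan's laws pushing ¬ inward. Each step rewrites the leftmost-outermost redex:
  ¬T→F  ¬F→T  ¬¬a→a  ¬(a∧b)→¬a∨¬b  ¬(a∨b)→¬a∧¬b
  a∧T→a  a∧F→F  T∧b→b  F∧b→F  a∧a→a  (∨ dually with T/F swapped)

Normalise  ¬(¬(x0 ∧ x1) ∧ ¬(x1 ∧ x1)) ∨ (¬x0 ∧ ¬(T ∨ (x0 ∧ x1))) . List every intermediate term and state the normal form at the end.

  start: ¬(¬(x0 ∧ x1) ∧ ¬(x1 ∧ x1)) ∨ (¬x0 ∧ ¬(T ∨ (x0 ∧ x1)))
  step 1: (¬¬(x0 ∧ x1) ∨ ¬¬(x1 ∧ x1)) ∨ (¬x0 ∧ ¬(T ∨ (x0 ∧ x1)))
  step 2: ((x0 ∧ x1) ∨ ¬¬(x1 ∧ x1)) ∨ (¬x0 ∧ ¬(T ∨ (x0 ∧ x1)))
  step 3: ((x0 ∧ x1) ∨ (x1 ∧ x1)) ∨ (¬x0 ∧ ¬(T ∨ (x0 ∧ x1)))
  step 4: ((x0 ∧ x1) ∨ x1) ∨ (¬x0 ∧ ¬(T ∨ (x0 ∧ x1)))
  step 5: ((x0 ∧ x1) ∨ x1) ∨ (¬x0 ∧ (¬T ∧ ¬(x0 ∧ x1)))
  step 6: ((x0 ∧ x1) ∨ x1) ∨ (¬x0 ∧ (F ∧ ¬(x0 ∧ x1)))
  step 7: ((x0 ∧ x1) ∨ x1) ∨ (¬x0 ∧ F)
  step 8: ((x0 ∧ x1) ∨ x1) ∨ F
  step 9: (x0 ∧ x1) ∨ x1

Answer: normal form = (x0 ∧ x1) ∨ x1  (in 9 steps)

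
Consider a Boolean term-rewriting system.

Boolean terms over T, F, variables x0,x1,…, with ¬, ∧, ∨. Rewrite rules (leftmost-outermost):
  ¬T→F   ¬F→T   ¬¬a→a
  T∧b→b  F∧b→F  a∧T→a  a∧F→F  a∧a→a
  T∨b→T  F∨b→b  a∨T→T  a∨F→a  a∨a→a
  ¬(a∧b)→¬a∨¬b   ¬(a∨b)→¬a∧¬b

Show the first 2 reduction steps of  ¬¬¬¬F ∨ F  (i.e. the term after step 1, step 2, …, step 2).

  start: ¬¬¬¬F ∨ F
  step 1: ¬¬¬¬F
  step 2: ¬¬F

Answer: after 2 steps: ¬¬F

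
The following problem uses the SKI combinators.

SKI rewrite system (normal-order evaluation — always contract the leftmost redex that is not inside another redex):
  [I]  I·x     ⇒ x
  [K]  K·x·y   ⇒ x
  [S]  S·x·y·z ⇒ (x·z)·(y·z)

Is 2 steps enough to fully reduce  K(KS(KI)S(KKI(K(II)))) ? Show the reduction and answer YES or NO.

  start: K(KS(KI)S(KKI(K(II))))
  [1] K(SS(KKI(K(II))))
  [2] K(SS(K(K(II))))

Answer: NO — after 2 steps the term is K(SS(K(K(II)))), not yet normal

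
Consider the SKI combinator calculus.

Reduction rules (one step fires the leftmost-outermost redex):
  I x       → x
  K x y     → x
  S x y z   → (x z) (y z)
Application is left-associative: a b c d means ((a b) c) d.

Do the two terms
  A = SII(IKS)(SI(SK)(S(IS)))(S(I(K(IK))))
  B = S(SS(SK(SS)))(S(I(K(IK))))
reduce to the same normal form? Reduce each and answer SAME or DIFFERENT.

Term A:
  start: SII(IKS)(SI(SK)(S(IS)))(S(I(K(IK))))
  [1] I(IKS)(I(IKS))(SI(SK)(S(IS)))(S(I(K(IK))))
  [2] IKS(I(IKS))(SI(SK)(S(IS)))(S(I(K(IK))))
  [3] KS(I(IKS))(SI(SK)(S(IS)))(S(I(K(IK))))
  [4] S(SI(SK)(S(IS)))(S(I(K(IK))))
  [5] S(I(S(IS))(SK(S(IS))))(S(I(K(IK))))
  [6] S(S(IS)(SK(S(IS))))(S(I(K(IK))))
  [7] S(SS(SK(S(IS))))(S(I(K(IK))))
  [8] S(SS(SK(SS)))(S(I(K(IK))))
  [9] S(SS(SK(SS)))(S(K(IK)))
  [10] S(SS(SK(SS)))(S(KK))

Term B:
  start: S(SS(SK(SS)))(S(I(K(IK))))
  [1] S(SS(SK(SS)))(S(K(IK)))
  [2] S(SS(SK(SS)))(S(KK))

Answer: SAME — A ⇓ S(SS(SK(SS)))(S(KK)), B ⇓ S(SS(SK(SS)))(S(KK))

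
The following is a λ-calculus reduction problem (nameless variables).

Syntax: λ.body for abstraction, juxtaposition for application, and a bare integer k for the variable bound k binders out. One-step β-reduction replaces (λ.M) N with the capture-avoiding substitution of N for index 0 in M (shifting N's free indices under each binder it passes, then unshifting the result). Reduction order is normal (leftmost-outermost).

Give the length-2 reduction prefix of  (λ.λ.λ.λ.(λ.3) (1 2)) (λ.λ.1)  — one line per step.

  start: (λ.λ.λ.λ.(λ.3) (1 2)) (λ.λ.1)
  step 1: λ.λ.λ.(λ.3) (1 2)
  step 2: λ.λ.λ.2

Answer: after 2 steps: λ.λ.λ.2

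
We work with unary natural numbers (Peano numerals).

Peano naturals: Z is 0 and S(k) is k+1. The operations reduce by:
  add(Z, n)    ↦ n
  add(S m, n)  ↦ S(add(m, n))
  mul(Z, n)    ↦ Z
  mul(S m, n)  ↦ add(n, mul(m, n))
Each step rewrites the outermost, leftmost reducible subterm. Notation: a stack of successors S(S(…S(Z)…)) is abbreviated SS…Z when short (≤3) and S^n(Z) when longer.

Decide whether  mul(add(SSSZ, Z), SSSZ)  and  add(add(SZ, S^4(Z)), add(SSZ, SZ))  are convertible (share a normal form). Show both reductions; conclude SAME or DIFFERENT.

Answer: DIFFERENT — A ⇓ S^9(Z), B ⇓ S^8(Z)

Reduction:
Term A:
  start: mul(add(SSSZ, Z), SSSZ)
  [1] mul(S(add(SSZ, Z)), SSSZ)
  [2] add(SSSZ, mul(add(SSZ, Z), SSSZ))
  [3] S(add(SSZ, mul(add(SSZ, Z), SSSZ)))
  [4] S(S(add(SZ, mul(add(SSZ, Z), SSSZ))))
  [5] S(S(S(add(Z, mul(add(SSZ, Z), SSSZ)))))
  [6] S(S(S(mul(add(SSZ, Z), SSSZ))))
  [7] S(S(S(mul(S(add(SZ, Z)), SSSZ))))
  [8] S(S(S(add(SSSZ, mul(add(SZ, Z), SSSZ)))))
  [9] S(S(S(S(add(SSZ, mul(add(SZ, Z), SSSZ))))))
  [10] S(S(S(S(S(add(SZ, mul(add(SZ, Z), SSSZ)))))))
  [11] S(S(S(S(S(S(add(Z, mul(add(SZ, Z), SSSZ))))))))
  [12] S(S(S(S(S(S(mul(add(SZ, Z), SSSZ)))))))
  [13] S(S(S(S(S(S(mul(S(add(Z, Z)), SSSZ)))))))
  [14] S(S(S(S(S(S(add(SSSZ, mul(add(Z, Z), SSSZ))))))))
  [15] S(S(S(S(S(S(S(add(SSZ, mul(add(Z, Z), SSSZ)))))))))
  [16] S(S(S(S(S(S(S(S(add(SZ, mul(add(Z, Z), SSSZ))))))))))
  [17] S(S(S(S(S(S(S(S(S(add(Z, mul(add(Z, Z), SSSZ)))))))))))
  [18] S(S(S(S(S(S(S(S(S(mul(add(Z, Z), SSSZ))))))))))
  [19] S(S(S(S(S(S(S(S(S(mul(Z, SSSZ))))))))))
  [20] S^9(Z)

Term B:
  start: add(add(SZ, S^4(Z)), add(SSZ, SZ))
  [1] add(S(add(Z, S^4(Z))), add(SSZ, SZ))
  [2] S(add(add(Z, S^4(Z)), add(SSZ, SZ)))
  [3] S(add(S^4(Z), add(SSZ, SZ)))
  [4] S(S(add(SSSZ, add(SSZ, SZ))))
  [5] S(S(S(add(SSZ, add(SSZ, SZ)))))
  [6] S(S(S(S(add(SZ, add(SSZ, SZ))))))
  [7] S(S(S(S(S(add(Z, add(SSZ, SZ)))))))
  [8] S(S(S(S(S(add(SSZ, SZ))))))
  [9] S(S(S(S(S(S(add(SZ, SZ)))))))
  [10] S(S(S(S(S(S(S(add(Z, SZ))))))))
  [11] S^8(Z)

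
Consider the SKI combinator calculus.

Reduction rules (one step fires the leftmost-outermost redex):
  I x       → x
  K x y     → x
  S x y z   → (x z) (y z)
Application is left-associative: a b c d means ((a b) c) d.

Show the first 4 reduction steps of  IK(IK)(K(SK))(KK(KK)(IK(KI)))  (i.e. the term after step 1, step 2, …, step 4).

  start: IK(IK)(K(SK))(KK(KK)(IK(KI)))
  step 1: K(IK)(K(SK))(KK(KK)(IK(KI)))
  step 2: IK(KK(KK)(IK(KI)))
  step 3: K(KK(KK)(IK(KI)))
  step 4: K(K(IK(KI)))

Answer: after 4 steps: K(K(IK(KI)))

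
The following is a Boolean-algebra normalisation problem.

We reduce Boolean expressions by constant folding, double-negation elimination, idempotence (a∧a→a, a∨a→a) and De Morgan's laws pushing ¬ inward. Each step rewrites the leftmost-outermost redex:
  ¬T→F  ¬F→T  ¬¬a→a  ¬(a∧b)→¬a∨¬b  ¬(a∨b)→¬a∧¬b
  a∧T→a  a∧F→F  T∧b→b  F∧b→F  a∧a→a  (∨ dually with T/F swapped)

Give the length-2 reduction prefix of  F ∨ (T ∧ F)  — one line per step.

  start: F ∨ (T ∧ F)
  →1  T ∧ F
  →2  F

Answer: after 2 steps: F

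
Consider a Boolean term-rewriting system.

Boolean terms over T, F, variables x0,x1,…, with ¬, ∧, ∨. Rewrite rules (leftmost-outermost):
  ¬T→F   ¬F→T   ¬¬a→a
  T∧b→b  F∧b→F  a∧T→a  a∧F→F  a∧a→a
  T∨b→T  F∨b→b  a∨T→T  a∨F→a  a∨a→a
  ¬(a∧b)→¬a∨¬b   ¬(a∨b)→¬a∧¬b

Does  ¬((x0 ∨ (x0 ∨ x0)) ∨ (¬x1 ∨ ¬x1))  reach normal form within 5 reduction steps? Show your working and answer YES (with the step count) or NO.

Answer: NO — after 5 steps the term is ¬x0 ∧ ¬(¬x1 ∨ ¬x1), not yet normal

Working:
  start: ¬((x0 ∨ (x0 ∨ x0)) ∨ (¬x1 ∨ ¬x1))
  step 1: ¬(x0 ∨ (x0 ∨ x0)) ∧ ¬(¬x1 ∨ ¬x1)
  step 2: (¬x0 ∧ ¬(x0 ∨ x0)) ∧ ¬(¬x1 ∨ ¬x1)
  step 3: (¬x0 ∧ (¬x0 ∧ ¬x0)) ∧ ¬(¬x1 ∨ ¬x1)
  step 4: (¬x0 ∧ ¬x0) ∧ ¬(¬x1 ∨ ¬x1)
  step 5: ¬x0 ∧ ¬(¬x1 ∨ ¬x1)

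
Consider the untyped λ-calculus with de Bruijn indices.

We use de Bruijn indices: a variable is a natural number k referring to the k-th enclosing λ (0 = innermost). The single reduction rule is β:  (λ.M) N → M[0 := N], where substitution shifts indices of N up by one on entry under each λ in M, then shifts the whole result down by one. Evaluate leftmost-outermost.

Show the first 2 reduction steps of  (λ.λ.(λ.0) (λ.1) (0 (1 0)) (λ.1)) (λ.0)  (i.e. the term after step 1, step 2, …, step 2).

Answer: after 2 steps: λ.(λ.1) (0 ((λ.0) 0)) (λ.1)

Reduction:
  start: (λ.λ.(λ.0) (λ.1) (0 (1 0)) (λ.1)) (λ.0)
  →1  λ.(λ.0) (λ.1) (0 ((λ.0) 0)) (λ.1)
  →2  λ.(λ.1) (0 ((λ.0) 0)) (λ.1)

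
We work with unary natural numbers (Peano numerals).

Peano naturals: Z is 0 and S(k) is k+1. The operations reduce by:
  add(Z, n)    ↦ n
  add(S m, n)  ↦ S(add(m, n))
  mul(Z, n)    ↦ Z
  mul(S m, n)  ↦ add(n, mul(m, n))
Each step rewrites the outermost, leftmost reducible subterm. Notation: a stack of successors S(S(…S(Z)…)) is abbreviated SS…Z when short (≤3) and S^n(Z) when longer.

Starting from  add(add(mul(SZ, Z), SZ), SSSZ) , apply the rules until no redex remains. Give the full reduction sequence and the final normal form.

Answer: normal form = S^4(Z)  (in 6 steps)

Derivation:
  start: add(add(mul(SZ, Z), SZ), SSSZ)
  [1] add(add(add(Z, mul(Z, Z)), SZ), SSSZ)
  [2] add(add(mul(Z, Z), SZ), SSSZ)
  [3] add(add(Z, SZ), SSSZ)
  [4] add(SZ, SSSZ)
  [5] S(add(Z, SSSZ))
  [6] S^4(Z)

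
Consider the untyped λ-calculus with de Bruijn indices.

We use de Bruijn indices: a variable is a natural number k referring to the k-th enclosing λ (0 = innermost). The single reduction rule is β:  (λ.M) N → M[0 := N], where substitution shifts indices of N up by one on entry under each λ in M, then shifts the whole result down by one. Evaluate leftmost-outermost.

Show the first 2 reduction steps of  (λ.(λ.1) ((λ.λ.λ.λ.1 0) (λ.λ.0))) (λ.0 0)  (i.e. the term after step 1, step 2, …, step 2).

  start: (λ.(λ.1) ((λ.λ.λ.λ.1 0) (λ.λ.0))) (λ.0 0)
  [1] (λ.λ.0 0) ((λ.λ.λ.λ.1 0) (λ.λ.0))
  [2] λ.0 0

Answer: after 2 steps: λ.0 0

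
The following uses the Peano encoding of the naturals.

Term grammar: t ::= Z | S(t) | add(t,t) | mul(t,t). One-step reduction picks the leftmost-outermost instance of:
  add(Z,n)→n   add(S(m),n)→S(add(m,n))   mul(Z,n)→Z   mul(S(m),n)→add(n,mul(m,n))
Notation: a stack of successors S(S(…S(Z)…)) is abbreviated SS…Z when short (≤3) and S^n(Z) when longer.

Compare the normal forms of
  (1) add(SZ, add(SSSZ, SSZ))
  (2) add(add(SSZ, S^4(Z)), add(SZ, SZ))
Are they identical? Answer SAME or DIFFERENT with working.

Answer: DIFFERENT — A ⇓ S^6(Z), B ⇓ S^8(Z)

Working:
Term A:
  start: add(SZ, add(SSSZ, SSZ))
  [1] S(add(Z, add(SSSZ, SSZ)))
  [2] S(add(SSSZ, SSZ))
  [3] S(S(add(SSZ, SSZ)))
  [4] S(S(S(add(SZ, SSZ))))
  [5] S(S(S(S(add(Z, SSZ)))))
  [6] S^6(Z)

Term B:
  start: add(add(SSZ, S^4(Z)), add(SZ, SZ))
  [1] add(S(add(SZ, S^4(Z))), add(SZ, SZ))
  [2] S(add(add(SZ, S^4(Z)), add(SZ, SZ)))
  [3] S(add(S(add(Z, S^4(Z))), add(SZ, SZ)))
  [4] S(S(add(add(Z, S^4(Z)), add(SZ, SZ))))
  [5] S(S(add(S^4(Z), add(SZ, SZ))))
  [6] S(S(S(add(SSSZ, add(SZ, SZ)))))
  [7] S(S(S(S(add(SSZ, add(SZ, SZ))))))
  [8] S(S(S(S(S(add(SZ, add(SZ, SZ)))))))
  [9] S(S(S(S(S(S(add(Z, add(SZ, SZ))))))))
  [10] S(S(S(S(S(S(add(SZ, SZ)))))))
  [11] S(S(S(S(S(S(S(add(Z, SZ))))))))
  [12] S^8(Z)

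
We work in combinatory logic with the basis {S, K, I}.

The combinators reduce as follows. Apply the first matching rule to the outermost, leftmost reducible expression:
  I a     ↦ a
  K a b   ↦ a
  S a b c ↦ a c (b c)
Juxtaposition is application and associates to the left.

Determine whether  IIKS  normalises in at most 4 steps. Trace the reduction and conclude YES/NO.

Answer: YES — reaches normal form KS in 2 ≤ 4 steps

Reduction:
  start: IIKS
  step 1: IKS
  step 2: KS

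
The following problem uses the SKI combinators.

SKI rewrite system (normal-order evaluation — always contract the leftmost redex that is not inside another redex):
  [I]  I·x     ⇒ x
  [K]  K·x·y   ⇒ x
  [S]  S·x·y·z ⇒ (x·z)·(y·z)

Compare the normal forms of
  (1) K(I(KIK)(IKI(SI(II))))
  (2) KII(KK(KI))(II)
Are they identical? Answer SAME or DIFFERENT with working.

Term A:
  start: K(I(KIK)(IKI(SI(II))))
  →1  K(KIK(IKI(SI(II))))
  →2  K(I(IKI(SI(II))))
  →3  K(IKI(SI(II)))
  →4  K(KI(SI(II)))
  →5  KI

Term B:
  start: KII(KK(KI))(II)
  →1  I(KK(KI))(II)
  →2  KK(KI)(II)
  →3  K(II)
  →4  KI

Answer: SAME — A ⇓ KI, B ⇓ KI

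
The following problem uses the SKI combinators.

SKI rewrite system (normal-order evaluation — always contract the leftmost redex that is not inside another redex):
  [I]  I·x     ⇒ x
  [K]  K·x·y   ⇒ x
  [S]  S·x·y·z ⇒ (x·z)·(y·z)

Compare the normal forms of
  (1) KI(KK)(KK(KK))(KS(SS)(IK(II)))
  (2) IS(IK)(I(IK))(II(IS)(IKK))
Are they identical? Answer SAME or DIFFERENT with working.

Answer: DIFFERENT — A ⇓ K(S(KI)), B ⇓ S(KK)

Working:
Term A:
  start: KI(KK)(KK(KK))(KS(SS)(IK(II)))
  step 1: I(KK(KK))(KS(SS)(IK(II)))
  step 2: KK(KK)(KS(SS)(IK(II)))
  step 3: K(KS(SS)(IK(II)))
  step 4: K(S(IK(II)))
  step 5: K(S(K(II)))
  step 6: K(S(KI))

Term B:
  start: IS(IK)(I(IK))(II(IS)(IKK))
  step 1: S(IK)(I(IK))(II(IS)(IKK))
  step 2: IK(II(IS)(IKK))(I(IK)(II(IS)(IKK)))
  step 3: K(II(IS)(IKK))(I(IK)(II(IS)(IKK)))
  step 4: II(IS)(IKK)
  step 5: I(IS)(IKK)
  step 6: IS(IKK)
  step 7: S(IKK)
  step 8: S(KK)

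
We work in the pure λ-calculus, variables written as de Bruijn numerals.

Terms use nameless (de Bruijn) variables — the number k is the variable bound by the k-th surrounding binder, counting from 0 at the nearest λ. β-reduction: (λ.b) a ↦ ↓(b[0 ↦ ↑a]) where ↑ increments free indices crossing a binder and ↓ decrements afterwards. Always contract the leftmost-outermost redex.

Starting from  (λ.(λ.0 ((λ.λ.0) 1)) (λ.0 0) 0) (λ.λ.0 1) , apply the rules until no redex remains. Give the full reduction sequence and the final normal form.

Answer: normal form = λ.λ.0 1  (in 7 steps)

Working:
  start: (λ.(λ.0 ((λ.λ.0) 1)) (λ.0 0) 0) (λ.λ.0 1)
  step 1: (λ.0 ((λ.λ.0) (λ.λ.0 1))) (λ.0 0) (λ.λ.0 1)
  step 2: (λ.0 0) ((λ.λ.0) (λ.λ.0 1)) (λ.λ.0 1)
  step 3: (λ.λ.0) (λ.λ.0 1) ((λ.λ.0) (λ.λ.0 1)) (λ.λ.0 1)
  step 4: (λ.0) ((λ.λ.0) (λ.λ.0 1)) (λ.λ.0 1)
  step 5: (λ.λ.0) (λ.λ.0 1) (λ.λ.0 1)
  step 6: (λ.0) (λ.λ.0 1)
  step 7: λ.λ.0 1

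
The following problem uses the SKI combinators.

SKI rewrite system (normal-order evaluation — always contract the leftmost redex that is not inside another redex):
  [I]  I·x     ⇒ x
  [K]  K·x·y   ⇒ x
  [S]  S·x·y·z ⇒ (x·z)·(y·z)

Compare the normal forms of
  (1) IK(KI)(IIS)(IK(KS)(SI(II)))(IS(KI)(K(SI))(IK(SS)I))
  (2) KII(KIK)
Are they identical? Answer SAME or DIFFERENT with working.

Term A:
  start: IK(KI)(IIS)(IK(KS)(SI(II)))(IS(KI)(K(SI))(IK(SS)I))
  →1  K(KI)(IIS)(IK(KS)(SI(II)))(IS(KI)(K(SI))(IK(SS)I))
  →2  KI(IK(KS)(SI(II)))(IS(KI)(K(SI))(IK(SS)I))
  →3  I(IS(KI)(K(SI))(IK(SS)I))
  →4  IS(KI)(K(SI))(IK(SS)I)
  →5  S(KI)(K(SI))(IK(SS)I)
  →6  KI(IK(SS)I)(K(SI)(IK(SS)I))
  →7  I(K(SI)(IK(SS)I))
  →8  K(SI)(IK(SS)I)
  →9  SI

Term B:
  start: KII(KIK)
  →1  I(KIK)
  →2  KIK
  →3  I

Answer: DIFFERENT — A ⇓ SI, B ⇓ I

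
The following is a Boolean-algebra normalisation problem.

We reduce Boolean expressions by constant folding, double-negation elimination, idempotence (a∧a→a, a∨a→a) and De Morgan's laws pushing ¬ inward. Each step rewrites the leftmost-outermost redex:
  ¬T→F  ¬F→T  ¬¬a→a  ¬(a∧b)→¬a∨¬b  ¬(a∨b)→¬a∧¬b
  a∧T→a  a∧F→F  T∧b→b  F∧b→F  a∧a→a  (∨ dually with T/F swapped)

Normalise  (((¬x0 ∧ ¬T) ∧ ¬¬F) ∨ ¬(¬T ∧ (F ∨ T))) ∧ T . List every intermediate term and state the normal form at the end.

Answer: normal form = T  (in 8 steps)

Reduction:
  start: (((¬x0 ∧ ¬T) ∧ ¬¬F) ∨ ¬(¬T ∧ (F ∨ T))) ∧ T
  →1  ((¬x0 ∧ ¬T) ∧ ¬¬F) ∨ ¬(¬T ∧ (F ∨ T))
  →2  ((¬x0 ∧ F) ∧ ¬¬F) ∨ ¬(¬T ∧ (F ∨ T))
  →3  (F ∧ ¬¬F) ∨ ¬(¬T ∧ (F ∨ T))
  →4  F ∨ ¬(¬T ∧ (F ∨ T))
  →5  ¬(¬T ∧ (F ∨ T))
  →6  ¬¬T ∨ ¬(F ∨ T)
  →7  T ∨ ¬(F ∨ T)
  →8  T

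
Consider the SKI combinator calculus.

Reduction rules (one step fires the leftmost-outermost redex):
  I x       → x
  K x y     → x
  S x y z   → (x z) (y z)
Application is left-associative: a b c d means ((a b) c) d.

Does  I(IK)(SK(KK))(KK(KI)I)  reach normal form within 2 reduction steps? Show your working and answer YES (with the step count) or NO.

Answer: NO — after 2 steps the term is K(SK(KK))(KK(KI)I), not yet normal

Working:
  start: I(IK)(SK(KK))(KK(KI)I)
  step 1: IK(SK(KK))(KK(KI)I)
  step 2: K(SK(KK))(KK(KI)I)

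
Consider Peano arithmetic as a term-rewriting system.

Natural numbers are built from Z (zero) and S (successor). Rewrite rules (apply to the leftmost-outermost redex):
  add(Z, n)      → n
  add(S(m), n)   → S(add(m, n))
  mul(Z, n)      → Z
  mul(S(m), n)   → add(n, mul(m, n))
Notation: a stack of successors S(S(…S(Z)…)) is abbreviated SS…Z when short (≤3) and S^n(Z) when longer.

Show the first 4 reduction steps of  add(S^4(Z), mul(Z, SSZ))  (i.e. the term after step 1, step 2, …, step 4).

  start: add(S^4(Z), mul(Z, SSZ))
  step 1: S(add(SSSZ, mul(Z, SSZ)))
  step 2: S(S(add(SSZ, mul(Z, SSZ))))
  step 3: S(S(S(add(SZ, mul(Z, SSZ)))))
  step 4: S(S(S(S(add(Z, mul(Z, SSZ))))))

Answer: after 4 steps: S(S(S(S(add(Z, mul(Z, SSZ))))))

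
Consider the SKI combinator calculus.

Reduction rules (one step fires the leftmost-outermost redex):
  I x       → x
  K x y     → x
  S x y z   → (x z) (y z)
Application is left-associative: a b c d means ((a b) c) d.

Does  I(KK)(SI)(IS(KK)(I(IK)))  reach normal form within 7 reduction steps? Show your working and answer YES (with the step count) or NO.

  start: I(KK)(SI)(IS(KK)(I(IK)))
  step 1: KK(SI)(IS(KK)(I(IK)))
  step 2: K(IS(KK)(I(IK)))
  step 3: K(S(KK)(I(IK)))
  step 4: K(S(KK)(IK))
  step 5: K(S(KK)K)

Answer: YES — reaches normal form K(S(KK)K) in 5 ≤ 7 steps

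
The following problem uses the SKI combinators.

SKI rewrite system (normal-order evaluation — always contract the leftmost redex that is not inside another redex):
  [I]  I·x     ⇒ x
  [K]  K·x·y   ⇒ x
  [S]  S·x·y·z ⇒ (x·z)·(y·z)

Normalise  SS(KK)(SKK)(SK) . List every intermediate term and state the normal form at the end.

Answer: normal form = SK(K(SK))  (in 5 steps)

Working:
  start: SS(KK)(SKK)(SK)
  step 1: S(SKK)(KK(SKK))(SK)
  step 2: SKK(SK)(KK(SKK)(SK))
  step 3: K(SK)(K(SK))(KK(SKK)(SK))
  step 4: SK(KK(SKK)(SK))
  step 5: SK(K(SK))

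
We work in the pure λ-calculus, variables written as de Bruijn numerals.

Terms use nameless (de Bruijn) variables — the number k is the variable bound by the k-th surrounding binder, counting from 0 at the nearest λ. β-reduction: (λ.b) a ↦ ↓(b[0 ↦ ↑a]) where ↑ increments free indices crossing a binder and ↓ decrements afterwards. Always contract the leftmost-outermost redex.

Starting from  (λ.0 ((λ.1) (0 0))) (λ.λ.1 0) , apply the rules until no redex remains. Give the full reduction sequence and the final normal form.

Answer: normal form = λ.λ.1 0  (in 4 steps)

Reduction:
  start: (λ.0 ((λ.1) (0 0))) (λ.λ.1 0)
  step 1: (λ.λ.1 0) ((λ.λ.λ.1 0) ((λ.λ.1 0) (λ.λ.1 0)))
  step 2: λ.(λ.λ.λ.1 0) ((λ.λ.1 0) (λ.λ.1 0)) 0
  step 3: λ.(λ.λ.1 0) 0
  step 4: λ.λ.1 0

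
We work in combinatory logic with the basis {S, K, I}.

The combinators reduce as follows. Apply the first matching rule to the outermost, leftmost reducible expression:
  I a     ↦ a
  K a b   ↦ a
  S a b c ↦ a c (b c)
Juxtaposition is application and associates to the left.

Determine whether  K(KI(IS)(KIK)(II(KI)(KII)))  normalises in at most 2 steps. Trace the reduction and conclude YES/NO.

Answer: NO — after 2 steps the term is K(KIK(II(KI)(KII))), not yet normal

Reduction:
  start: K(KI(IS)(KIK)(II(KI)(KII)))
  →1  K(I(KIK)(II(KI)(KII)))
  →2  K(KIK(II(KI)(KII)))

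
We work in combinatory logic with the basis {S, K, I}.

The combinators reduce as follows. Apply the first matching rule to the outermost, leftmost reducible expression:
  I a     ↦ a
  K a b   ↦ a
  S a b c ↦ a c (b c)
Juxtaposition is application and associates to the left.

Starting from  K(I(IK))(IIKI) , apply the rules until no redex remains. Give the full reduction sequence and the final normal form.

Answer: normal form = K  (in 3 steps)

Derivation:
  start: K(I(IK))(IIKI)
  [1] I(IK)
  [2] IK
  [3] K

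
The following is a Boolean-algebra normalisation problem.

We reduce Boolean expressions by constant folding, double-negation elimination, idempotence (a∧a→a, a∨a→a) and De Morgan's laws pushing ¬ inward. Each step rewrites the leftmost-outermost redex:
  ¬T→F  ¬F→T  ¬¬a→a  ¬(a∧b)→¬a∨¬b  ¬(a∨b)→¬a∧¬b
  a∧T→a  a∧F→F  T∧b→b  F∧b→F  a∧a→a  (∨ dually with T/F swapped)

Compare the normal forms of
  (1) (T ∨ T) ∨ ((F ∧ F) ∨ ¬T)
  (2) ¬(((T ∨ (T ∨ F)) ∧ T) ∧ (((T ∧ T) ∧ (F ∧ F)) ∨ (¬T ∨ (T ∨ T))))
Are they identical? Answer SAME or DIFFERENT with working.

Answer: DIFFERENT — A ⇓ T, B ⇓ F

Working:
Term A:
  start: (T ∨ T) ∨ ((F ∧ F) ∨ ¬T)
  step 1: T ∨ ((F ∧ F) ∨ ¬T)
  step 2: T

Term B:
  start: ¬(((T ∨ (T ∨ F)) ∧ T) ∧ (((T ∧ T) ∧ (F ∧ F)) ∨ (¬T ∨ (T ∨ T))))
  step 1: ¬((T ∨ (T ∨ F)) ∧ T) ∨ ¬(((T ∧ T) ∧ (F ∧ F)) ∨ (¬T ∨ (T ∨ T)))
  step 2: (¬(T ∨ (T ∨ F)) ∨ ¬T) ∨ ¬(((T ∧ T) ∧ (F ∧ F)) ∨ (¬T ∨ (T ∨ T)))
  step 3: ((¬T ∧ ¬(T ∨ F)) ∨ ¬T) ∨ ¬(((T ∧ T) ∧ (F ∧ F)) ∨ (¬T ∨ (T ∨ T)))
  step 4: ((F ∧ ¬(T ∨ F)) ∨ ¬T) ∨ ¬(((T ∧ T) ∧ (F ∧ F)) ∨ (¬T ∨ (T ∨ T)))
  step 5: (F ∨ ¬T) ∨ ¬(((T ∧ T) ∧ (F ∧ F)) ∨ (¬T ∨ (T ∨ T)))
  step 6: ¬T ∨ ¬(((T ∧ T) ∧ (F ∧ F)) ∨ (¬T ∨ (T ∨ T)))
  step 7: F ∨ ¬(((T ∧ T) ∧ (F ∧ F)) ∨ (¬T ∨ (T ∨ T)))
  step 8: ¬(((T ∧ T) ∧ (F ∧ F)) ∨ (¬T ∨ (T ∨ T)))
  step 9: ¬((T ∧ T) ∧ (F ∧ F)) ∧ ¬(¬T ∨ (T ∨ T))
  step 10: (¬(T ∧ T) ∨ ¬(F ∧ F)) ∧ ¬(¬T ∨ (T ∨ T))
  step 11: ((¬T ∨ ¬T) ∨ ¬(F ∧ F)) ∧ ¬(¬T ∨ (T ∨ T))
  step 12: (¬T ∨ ¬(F ∧ F)) ∧ ¬(¬T ∨ (T ∨ T))
  step 13: (F ∨ ¬(F ∧ F)) ∧ ¬(¬T ∨ (T ∨ T))
  step 14: ¬(F ∧ F) ∧ ¬(¬T ∨ (T ∨ T))
  step 15: (¬F ∨ ¬F) ∧ ¬(¬T ∨ (T ∨ T))
  step 16: ¬F ∧ ¬(¬T ∨ (T ∨ T))
  step 17: T ∧ ¬(¬T ∨ (T ∨ T))
  step 18: ¬(¬T ∨ (T ∨ T))
  step 19: ¬¬T ∧ ¬(T ∨ T)
  step 20: T ∧ ¬(T ∨ T)
  step 21: ¬(T ∨ T)
  step 22: ¬T ∧ ¬T
  step 23: ¬T
  step 24: F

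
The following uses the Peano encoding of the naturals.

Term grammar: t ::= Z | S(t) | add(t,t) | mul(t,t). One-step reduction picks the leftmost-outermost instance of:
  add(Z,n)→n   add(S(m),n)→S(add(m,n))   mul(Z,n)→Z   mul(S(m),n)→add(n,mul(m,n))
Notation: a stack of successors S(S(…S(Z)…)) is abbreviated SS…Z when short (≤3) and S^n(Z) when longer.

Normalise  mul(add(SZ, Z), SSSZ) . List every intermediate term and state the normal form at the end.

Answer: normal form = SSSZ  (in 8 steps)

Derivation:
  start: mul(add(SZ, Z), SSSZ)
  [1] mul(S(add(Z, Z)), SSSZ)
  [2] add(SSSZ, mul(add(Z, Z), SSSZ))
  [3] S(add(SSZ, mul(add(Z, Z), SSSZ)))
  [4] S(S(add(SZ, mul(add(Z, Z), SSSZ))))
  [5] S(S(S(add(Z, mul(add(Z, Z), SSSZ)))))
  [6] S(S(S(mul(add(Z, Z), SSSZ))))
  [7] S(S(S(mul(Z, SSSZ))))
  [8] SSSZ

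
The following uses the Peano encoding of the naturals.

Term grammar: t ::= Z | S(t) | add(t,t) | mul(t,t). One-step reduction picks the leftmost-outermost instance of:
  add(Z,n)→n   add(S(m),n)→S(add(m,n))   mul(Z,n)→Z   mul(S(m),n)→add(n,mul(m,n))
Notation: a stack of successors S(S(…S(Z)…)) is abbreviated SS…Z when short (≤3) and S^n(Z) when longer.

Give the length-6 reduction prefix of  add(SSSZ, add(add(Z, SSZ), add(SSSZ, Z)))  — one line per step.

Answer: after 6 steps: S(S(S(S(add(SZ, add(SSSZ, Z))))))

Derivation:
  start: add(SSSZ, add(add(Z, SSZ), add(SSSZ, Z)))
  step 1: S(add(SSZ, add(add(Z, SSZ), add(SSSZ, Z))))
  step 2: S(S(add(SZ, add(add(Z, SSZ), add(SSSZ, Z)))))
  step 3: S(S(S(add(Z, add(add(Z, SSZ), add(SSSZ, Z))))))
  step 4: S(S(S(add(add(Z, SSZ), add(SSSZ, Z)))))
  step 5: S(S(S(add(SSZ, add(SSSZ, Z)))))
  step 6: S(S(S(S(add(SZ, add(SSSZ, Z))))))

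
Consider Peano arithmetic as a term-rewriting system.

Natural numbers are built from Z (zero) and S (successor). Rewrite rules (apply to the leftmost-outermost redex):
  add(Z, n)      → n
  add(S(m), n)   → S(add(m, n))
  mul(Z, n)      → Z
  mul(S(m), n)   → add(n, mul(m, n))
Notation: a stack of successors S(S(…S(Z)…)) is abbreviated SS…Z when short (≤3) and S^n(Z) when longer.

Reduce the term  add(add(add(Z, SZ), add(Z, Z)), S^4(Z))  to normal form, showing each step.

Answer: normal form = S^5(Z)  (in 6 steps)

Derivation:
  start: add(add(add(Z, SZ), add(Z, Z)), S^4(Z))
  →1  add(add(SZ, add(Z, Z)), S^4(Z))
  →2  add(S(add(Z, add(Z, Z))), S^4(Z))
  →3  S(add(add(Z, add(Z, Z)), S^4(Z)))
  →4  S(add(add(Z, Z), S^4(Z)))
  →5  S(add(Z, S^4(Z)))
  →6  S^5(Z)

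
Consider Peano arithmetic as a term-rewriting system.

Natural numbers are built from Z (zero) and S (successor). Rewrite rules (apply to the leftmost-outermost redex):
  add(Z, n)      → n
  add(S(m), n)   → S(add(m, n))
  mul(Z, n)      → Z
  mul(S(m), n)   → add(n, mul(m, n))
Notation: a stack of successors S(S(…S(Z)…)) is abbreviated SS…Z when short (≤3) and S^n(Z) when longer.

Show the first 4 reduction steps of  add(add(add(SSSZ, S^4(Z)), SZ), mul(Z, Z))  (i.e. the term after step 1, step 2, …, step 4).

Answer: after 4 steps: S(add(add(S(add(SZ, S^4(Z))), SZ), mul(Z, Z)))

Derivation:
  start: add(add(add(SSSZ, S^4(Z)), SZ), mul(Z, Z))
  step 1: add(add(S(add(SSZ, S^4(Z))), SZ), mul(Z, Z))
  step 2: add(S(add(add(SSZ, S^4(Z)), SZ)), mul(Z, Z))
  step 3: S(add(add(add(SSZ, S^4(Z)), SZ), mul(Z, Z)))
  step 4: S(add(add(S(add(SZ, S^4(Z))), SZ), mul(Z, Z)))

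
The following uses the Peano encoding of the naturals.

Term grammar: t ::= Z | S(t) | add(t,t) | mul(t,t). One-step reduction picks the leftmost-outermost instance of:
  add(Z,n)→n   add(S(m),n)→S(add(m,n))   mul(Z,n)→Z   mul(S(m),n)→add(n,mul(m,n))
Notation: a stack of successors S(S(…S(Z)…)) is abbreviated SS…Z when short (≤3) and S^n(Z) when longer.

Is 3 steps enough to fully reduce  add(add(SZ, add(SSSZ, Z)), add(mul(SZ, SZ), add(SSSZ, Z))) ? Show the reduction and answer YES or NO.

Answer: NO — after 3 steps the term is S(add(add(SSSZ, Z), add(mul(SZ, SZ), add(SSSZ, Z)))), not yet normal

Working:
  start: add(add(SZ, add(SSSZ, Z)), add(mul(SZ, SZ), add(SSSZ, Z)))
  →1  add(S(add(Z, add(SSSZ, Z))), add(mul(SZ, SZ), add(SSSZ, Z)))
  →2  S(add(add(Z, add(SSSZ, Z)), add(mul(SZ, SZ), add(SSSZ, Z))))
  →3  S(add(add(SSSZ, Z), add(mul(SZ, SZ), add(SSSZ, Z))))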